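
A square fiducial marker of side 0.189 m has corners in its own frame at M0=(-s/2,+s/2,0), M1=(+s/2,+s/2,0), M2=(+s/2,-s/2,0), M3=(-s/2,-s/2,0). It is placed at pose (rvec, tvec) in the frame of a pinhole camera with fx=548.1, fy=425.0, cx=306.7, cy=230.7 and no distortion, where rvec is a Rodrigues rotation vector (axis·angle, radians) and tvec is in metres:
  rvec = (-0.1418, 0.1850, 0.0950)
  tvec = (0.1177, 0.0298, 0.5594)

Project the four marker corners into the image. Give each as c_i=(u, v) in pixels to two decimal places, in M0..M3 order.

c0=(321.37, 317.43) c1=(513.96, 335.60) c2=(524.68, 187.98) c3=(339.55, 179.55)

Intrinsics K: fx=548.1, fy=425.0, cx=306.7, cy=230.7
Marker side s = 0.189 m; corners in marker frame (Z=0):
  M0 = (-0.0945, +0.0945, 0)
  M1 = (+0.0945, +0.0945, 0)
  M2 = (+0.0945, -0.0945, 0)
  M3 = (-0.0945, -0.0945, 0)
rvec = (-0.1418, 0.1850, 0.0950), |rvec| = θ = 0.25171 rad = 14.422°
Rodrigues: sinθ=0.24906, 1−cosθ=0.03151; R = I + sinθ·[k]× + (1−cosθ)·[k]×²:
    [+0.97849 -0.10705 +0.17635]
    [+0.08095 +0.98551 +0.14905]
    [-0.18975 -0.13157 +0.97298]
t = (0.1177, 0.0298, 0.5594) m
M0: Pc = R·M0+t = (+0.01512, +0.11528, +0.56490); u = 548.1·(+0.01512)/0.56490 + 306.7 = 321.3673, v = 425.0·(+0.11528)/0.56490 + 230.7 = 317.4312
M1: Pc = R·M1+t = (+0.20005, +0.13058, +0.52904); u = 548.1·(+0.20005)/0.52904 + 306.7 = 513.9604, v = 425.0·(+0.13058)/0.52904 + 230.7 = 335.6019
M2: Pc = R·M2+t = (+0.22028, -0.05568, +0.55390); u = 548.1·(+0.22028)/0.55390 + 306.7 = 524.6760, v = 425.0·(-0.05568)/0.55390 + 230.7 = 187.9770
M3: Pc = R·M3+t = (+0.03535, -0.07098, +0.58976); u = 548.1·(+0.03535)/0.58976 + 306.7 = 339.5515, v = 425.0·(-0.07098)/0.58976 + 230.7 = 179.5494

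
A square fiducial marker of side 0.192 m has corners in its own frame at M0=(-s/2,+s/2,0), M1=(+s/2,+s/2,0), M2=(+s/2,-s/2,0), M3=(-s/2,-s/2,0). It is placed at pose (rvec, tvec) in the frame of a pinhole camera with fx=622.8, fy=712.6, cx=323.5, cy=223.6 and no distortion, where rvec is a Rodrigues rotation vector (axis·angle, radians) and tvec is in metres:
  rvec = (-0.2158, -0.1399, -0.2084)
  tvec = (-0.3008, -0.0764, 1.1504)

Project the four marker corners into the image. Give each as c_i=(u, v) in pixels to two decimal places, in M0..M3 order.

Intrinsics K: fx=622.8, fy=712.6, cx=323.5, cy=223.6
Marker side s = 0.192 m; corners in marker frame (Z=0):
  M0 = (-0.0960, +0.0960, 0)
  M1 = (+0.0960, +0.0960, 0)
  M2 = (+0.0960, -0.0960, 0)
  M3 = (-0.0960, -0.0960, 0)
rvec = (-0.2158, -0.1399, -0.2084), |rvec| = θ = 0.33102 rad = 18.966°
Rodrigues: sinθ=0.32500, 1−cosθ=0.05429; R = I + sinθ·[k]× + (1−cosθ)·[k]×²:
    [+0.96879 +0.21957 -0.11508]
    [-0.18966 +0.95541 +0.22633]
    [+0.15964 -0.19744 +0.96723]
t = (-0.3008, -0.0764, 1.1504) m
M0: Pc = R·M0+t = (-0.37272, +0.03353, +1.11612); u = 622.8·(-0.37272)/1.11612 + 323.5 = 115.5182, v = 712.6·(+0.03353)/1.11612 + 223.6 = 245.0053
M1: Pc = R·M1+t = (-0.18672, -0.00289, +1.14677); u = 622.8·(-0.18672)/1.14677 + 323.5 = 222.0956, v = 712.6·(-0.00289)/1.14677 + 223.6 = 221.8055
M2: Pc = R·M2+t = (-0.22888, -0.18633, +1.18468); u = 622.8·(-0.22888)/1.18468 + 323.5 = 203.1774, v = 712.6·(-0.18633)/1.18468 + 223.6 = 111.5223
M3: Pc = R·M3+t = (-0.41488, -0.14991, +1.15403); u = 622.8·(-0.41488)/1.15403 + 323.5 = 99.5984, v = 712.6·(-0.14991)/1.15403 + 223.6 = 131.0308

c0=(115.52, 245.01) c1=(222.10, 221.81) c2=(203.18, 111.52) c3=(99.60, 131.03)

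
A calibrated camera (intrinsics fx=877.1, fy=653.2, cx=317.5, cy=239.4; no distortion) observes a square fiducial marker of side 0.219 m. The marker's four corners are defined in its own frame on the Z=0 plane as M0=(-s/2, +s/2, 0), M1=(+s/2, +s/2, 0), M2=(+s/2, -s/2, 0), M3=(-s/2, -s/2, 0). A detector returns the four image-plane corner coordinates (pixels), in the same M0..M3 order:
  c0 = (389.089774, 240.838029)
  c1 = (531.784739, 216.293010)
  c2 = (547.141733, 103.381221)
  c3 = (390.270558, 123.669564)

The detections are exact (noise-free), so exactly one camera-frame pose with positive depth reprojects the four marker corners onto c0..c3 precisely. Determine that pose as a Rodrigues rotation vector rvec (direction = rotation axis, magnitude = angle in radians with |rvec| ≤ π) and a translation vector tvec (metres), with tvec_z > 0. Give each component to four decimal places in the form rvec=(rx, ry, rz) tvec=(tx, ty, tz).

Intrinsics K: fx=877.1, fy=653.2, cx=317.5, cy=239.4
Marker side s = 0.219 m; corners in marker frame (Z=0):
  M0 = (-0.1095, +0.1095, 0)
  M1 = (+0.1095, +0.1095, 0)
  M2 = (+0.1095, -0.1095, 0)
  M3 = (-0.1095, -0.1095, 0)
Detected image corners:
  c0 = (389.089774, 240.838029) px
  c1 = (531.784739, 216.293010) px
  c2 = (547.141733, 103.381221) px
  c3 = (390.270558, 123.669564) px
Planar DLT: solve 8×8 A·h = b for H (H[2,2]=1):
  H  [+801.25369 +168.67251 +466.46838]
  H  [-59.05980 +601.36213 +173.54234]
  H  [+0.25592 +0.44630 +1.00000]
B = K⁻¹H; ‖b₁‖=0.879365, ‖b₂‖=0.879365; λ = 2/(‖b₁‖+‖b₂‖) = 1.137184, sign → tz>0 ⇒ λ=+1.137184
r₁ = λ·B[:,0] = (+0.93350,-0.20948,+0.29103); r₂ = λ·B[:,1] = (+0.03497,+0.86093,+0.50752)
r₃ = r₁×r₂ = (-0.35687,-0.46359,+0.81100); SVD([r₁ r₂ r₃]) → R = UVᵀ:
  R  [+0.93350 +0.03497 -0.35687]
  R  [-0.20948 +0.86093 -0.46359]
  R  [+0.29103 +0.50752 +0.81100]
t = (+0.19314, -0.11465, +1.13718) m
tr R = 2.605427; θ = arccos((tr R − 1)/2) = 0.638965 rad = 36.610°
axis k = ((R−Rᵀ)₃₂, (R−Rᵀ)₁₃, (R−Rᵀ)₂₁) / (2 sinθ) = (+0.814195, -0.543213, -0.204954)
rvec = θ·k = (+0.520242, -0.347094, -0.130959)

rvec=(0.5202, -0.3471, -0.1310) tvec=(0.1931, -0.1147, 1.1372)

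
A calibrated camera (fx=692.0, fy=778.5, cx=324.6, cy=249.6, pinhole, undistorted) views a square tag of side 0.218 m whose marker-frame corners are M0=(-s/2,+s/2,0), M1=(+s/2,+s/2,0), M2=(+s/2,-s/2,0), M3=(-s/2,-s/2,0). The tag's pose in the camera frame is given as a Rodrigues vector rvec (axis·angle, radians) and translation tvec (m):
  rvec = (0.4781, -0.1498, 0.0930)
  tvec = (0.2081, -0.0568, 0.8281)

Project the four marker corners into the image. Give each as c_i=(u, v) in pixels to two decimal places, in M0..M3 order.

c0=(394.86, 280.10) c1=(557.97, 289.11) c2=(610.24, 105.75) c3=(428.53, 86.90)

Intrinsics K: fx=692.0, fy=778.5, cx=324.6, cy=249.6
Marker side s = 0.218 m; corners in marker frame (Z=0):
  M0 = (-0.1090, +0.1090, 0)
  M1 = (+0.1090, +0.1090, 0)
  M2 = (+0.1090, -0.1090, 0)
  M3 = (-0.1090, -0.1090, 0)
rvec = (0.4781, -0.1498, 0.0930), |rvec| = θ = 0.50958 rad = 29.197°
Rodrigues: sinθ=0.48781, 1−cosθ=0.12705; R = I + sinθ·[k]× + (1−cosθ)·[k]×²:
    [+0.98479 -0.12407 -0.12165]
    [+0.05399 +0.88393 -0.46449]
    [+0.16516 +0.45086 +0.87718]
t = (0.2081, -0.0568, 0.8281) m
M0: Pc = R·M0+t = (+0.08723, +0.03366, +0.85924); u = 692.0·(+0.08723)/0.85924 + 324.6 = 394.8553, v = 778.5·(+0.03366)/0.85924 + 249.6 = 280.1006
M1: Pc = R·M1+t = (+0.30192, +0.04543, +0.89525); u = 692.0·(+0.30192)/0.89525 + 324.6 = 557.9746, v = 778.5·(+0.04543)/0.89525 + 249.6 = 289.1081
M2: Pc = R·M2+t = (+0.32897, -0.14726, +0.79696); u = 692.0·(+0.32897)/0.79696 + 324.6 = 610.2412, v = 778.5·(-0.14726)/0.79696 + 249.6 = 105.7468
M3: Pc = R·M3+t = (+0.11428, -0.15903, +0.76095); u = 692.0·(+0.11428)/0.76095 + 324.6 = 428.5258, v = 778.5·(-0.15903)/0.76095 + 249.6 = 86.9003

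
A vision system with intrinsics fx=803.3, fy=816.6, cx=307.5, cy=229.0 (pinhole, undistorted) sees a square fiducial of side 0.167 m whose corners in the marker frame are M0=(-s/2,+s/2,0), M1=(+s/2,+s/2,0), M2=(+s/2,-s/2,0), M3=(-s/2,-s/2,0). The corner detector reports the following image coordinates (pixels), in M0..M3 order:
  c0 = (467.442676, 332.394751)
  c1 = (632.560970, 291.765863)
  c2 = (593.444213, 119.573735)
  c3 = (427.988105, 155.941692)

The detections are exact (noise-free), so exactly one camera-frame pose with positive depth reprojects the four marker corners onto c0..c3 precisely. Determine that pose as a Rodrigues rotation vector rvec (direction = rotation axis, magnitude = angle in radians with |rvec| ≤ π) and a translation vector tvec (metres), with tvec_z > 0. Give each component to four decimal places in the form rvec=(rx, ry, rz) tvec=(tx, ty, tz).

Intrinsics K: fx=803.3, fy=816.6, cx=307.5, cy=229.0
Marker side s = 0.167 m; corners in marker frame (Z=0):
  M0 = (-0.0835, +0.0835, 0)
  M1 = (+0.0835, +0.0835, 0)
  M2 = (+0.0835, -0.0835, 0)
  M3 = (-0.0835, -0.0835, 0)
Detected image corners:
  c0 = (467.442676, 332.394751) px
  c1 = (632.560970, 291.765863) px
  c2 = (593.444213, 119.573735) px
  c3 = (427.988105, 155.941692) px
Planar DLT: solve 8×8 A·h = b for H (H[2,2]=1):
  H  [+1064.86154 +223.86857 +531.30122]
  H  [-198.65083 +1038.87810 +224.53543]
  H  [+0.14163 -0.02143 +1.00000]
B = K⁻¹H; ‖b₁‖=1.310183, ‖b₂‖=1.310183; λ = 2/(‖b₁‖+‖b₂‖) = 0.763252, sign → tz>0 ⇒ λ=+0.763252
r₁ = λ·B[:,0] = (+0.97039,-0.21599,+0.10810); r₂ = λ·B[:,1] = (+0.21897,+0.97560,-0.01635)
r₃ = r₁×r₂ = (-0.10193,+0.03954,+0.99401); SVD([r₁ r₂ r₃]) → R = UVᵀ:
  R  [+0.97039 +0.21897 -0.10193]
  R  [-0.21599 +0.97560 +0.03954]
  R  [+0.10810 -0.01635 +0.99401]
t = (+0.21264, -0.00417, +0.76325) m
tr R = 2.939994; θ = arccos((tr R − 1)/2) = 0.245578 rad = 14.071°
axis k = ((R−Rᵀ)₃₂, (R−Rᵀ)₁₃, (R−Rᵀ)₂₁) / (2 sinθ) = (-0.114949, -0.431957, -0.894539)
rvec = θ·k = (-0.028229, -0.106079, -0.219679)

rvec=(-0.0282, -0.1061, -0.2197) tvec=(0.2126, -0.0042, 0.7633)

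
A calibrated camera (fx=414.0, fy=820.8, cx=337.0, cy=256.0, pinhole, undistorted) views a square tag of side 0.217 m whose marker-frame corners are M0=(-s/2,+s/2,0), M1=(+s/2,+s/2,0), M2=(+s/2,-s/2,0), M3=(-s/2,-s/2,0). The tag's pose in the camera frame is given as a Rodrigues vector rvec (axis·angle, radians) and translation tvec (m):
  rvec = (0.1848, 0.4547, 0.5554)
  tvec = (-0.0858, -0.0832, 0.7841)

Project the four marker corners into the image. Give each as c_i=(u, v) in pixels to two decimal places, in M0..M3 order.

c0=(231.38, 206.37) c1=(307.90, 326.67) c2=(364.02, 123.98) c3=(275.84, 14.44)

Intrinsics K: fx=414.0, fy=820.8, cx=337.0, cy=256.0
Marker side s = 0.217 m; corners in marker frame (Z=0):
  M0 = (-0.1085, +0.1085, 0)
  M1 = (+0.1085, +0.1085, 0)
  M2 = (+0.1085, -0.1085, 0)
  M3 = (-0.1085, -0.1085, 0)
rvec = (0.1848, 0.4547, 0.5554), |rvec| = θ = 0.74120 rad = 42.467°
Rodrigues: sinθ=0.67517, 1−cosθ=0.26234; R = I + sinθ·[k]× + (1−cosθ)·[k]×²:
    [+0.75397 -0.46580 +0.46321]
    [+0.54605 +0.83639 -0.04774]
    [-0.36518 +0.28893 +0.88496]
t = (-0.0858, -0.0832, 0.7841) m
M0: Pc = R·M0+t = (-0.21814, -0.05170, +0.85507); u = 414.0·(-0.21814)/0.85507 + 337.0 = 231.3808, v = 820.8·(-0.05170)/0.85507 + 256.0 = 206.3739
M1: Pc = R·M1+t = (-0.05453, +0.06679, +0.77583); u = 414.0·(-0.05453)/0.77583 + 337.0 = 307.8996, v = 820.8·(+0.06679)/0.77583 + 256.0 = 326.6669
M2: Pc = R·M2+t = (+0.04654, -0.11470, +0.71313); u = 414.0·(+0.04654)/0.71313 + 337.0 = 364.0212, v = 820.8·(-0.11470)/0.71313 + 256.0 = 123.9799
M3: Pc = R·M3+t = (-0.11707, -0.23319, +0.79237); u = 414.0·(-0.11707)/0.79237 + 337.0 = 275.8350, v = 820.8·(-0.23319)/0.79237 + 256.0 = 14.4391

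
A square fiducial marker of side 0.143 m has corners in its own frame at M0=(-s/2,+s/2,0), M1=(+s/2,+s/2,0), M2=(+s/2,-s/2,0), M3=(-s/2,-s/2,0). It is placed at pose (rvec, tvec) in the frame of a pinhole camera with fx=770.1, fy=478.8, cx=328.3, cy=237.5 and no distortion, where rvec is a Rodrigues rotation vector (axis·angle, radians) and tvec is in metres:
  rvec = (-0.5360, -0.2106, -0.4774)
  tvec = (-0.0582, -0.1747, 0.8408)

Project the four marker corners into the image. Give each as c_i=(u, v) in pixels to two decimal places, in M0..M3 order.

Intrinsics K: fx=770.1, fy=478.8, cx=328.3, cy=237.5
Marker side s = 0.143 m; corners in marker frame (Z=0):
  M0 = (-0.0715, +0.0715, 0)
  M1 = (+0.0715, +0.0715, 0)
  M2 = (+0.0715, -0.0715, 0)
  M3 = (-0.0715, -0.0715, 0)
rvec = (-0.5360, -0.2106, -0.4774), |rvec| = θ = 0.74804 rad = 42.859°
Rodrigues: sinθ=0.68020, 1−cosθ=0.26697; R = I + sinθ·[k]× + (1−cosθ)·[k]×²:
    [+0.87010 +0.48796 -0.06941]
    [-0.38025 +0.75419 +0.53536]
    [+0.31359 -0.43942 +0.84177]
t = (-0.0582, -0.1747, 0.8408) m
M0: Pc = R·M0+t = (-0.08552, -0.09359, +0.78696); u = 770.1·(-0.08552)/0.78696 + 328.3 = 244.6096, v = 478.8·(-0.09359)/0.78696 + 237.5 = 180.5595
M1: Pc = R·M1+t = (+0.03890, -0.14796, +0.83180); u = 770.1·(+0.03890)/0.83180 + 328.3 = 364.3158, v = 478.8·(-0.14796)/0.83180 + 237.5 = 152.3297
M2: Pc = R·M2+t = (-0.03088, -0.25581, +0.89464); u = 770.1·(-0.03088)/0.89464 + 328.3 = 301.7210, v = 478.8·(-0.25581)/0.89464 + 237.5 = 100.5926
M3: Pc = R·M3+t = (-0.15530, -0.20144, +0.84980); u = 770.1·(-0.15530)/0.84980 + 328.3 = 187.5632, v = 478.8·(-0.20144)/0.84980 + 237.5 = 124.0049

c0=(244.61, 180.56) c1=(364.32, 152.33) c2=(301.72, 100.59) c3=(187.56, 124.00)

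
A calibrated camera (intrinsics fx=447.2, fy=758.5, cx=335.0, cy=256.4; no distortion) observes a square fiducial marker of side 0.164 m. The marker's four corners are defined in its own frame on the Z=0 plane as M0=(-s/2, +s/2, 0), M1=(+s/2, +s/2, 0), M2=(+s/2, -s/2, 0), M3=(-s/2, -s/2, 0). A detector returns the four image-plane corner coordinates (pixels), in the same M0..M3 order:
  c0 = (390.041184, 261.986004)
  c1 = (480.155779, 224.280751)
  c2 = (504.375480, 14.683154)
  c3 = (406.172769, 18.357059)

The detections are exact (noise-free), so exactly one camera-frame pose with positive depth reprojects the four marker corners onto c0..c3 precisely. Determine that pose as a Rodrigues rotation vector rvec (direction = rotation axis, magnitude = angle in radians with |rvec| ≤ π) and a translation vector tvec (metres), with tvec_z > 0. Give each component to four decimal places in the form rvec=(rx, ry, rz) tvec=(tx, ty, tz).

Intrinsics K: fx=447.2, fy=758.5, cx=335.0, cy=256.4
Marker side s = 0.164 m; corners in marker frame (Z=0):
  M0 = (-0.0820, +0.0820, 0)
  M1 = (+0.0820, +0.0820, 0)
  M2 = (+0.0820, -0.0820, 0)
  M3 = (-0.0820, -0.0820, 0)
Detected image corners:
  c0 = (390.041184, 261.986004) px
  c1 = (480.155779, 224.280751) px
  c2 = (504.375480, 14.683154) px
  c3 = (406.172769, 18.357059) px
Planar DLT: solve 8×8 A·h = b for H (H[2,2]=1):
  H  [+1010.15492 +201.91205 +448.37272]
  H  [-4.81796 +1468.76519 +135.81604]
  H  [+0.98274 +0.73435 +1.00000]
B = K⁻¹H; ‖b₁‖=1.843614, ‖b₂‖=1.843614; λ = 2/(‖b₁‖+‖b₂‖) = 0.542413, sign → tz>0 ⇒ λ=+0.542413
r₁ = λ·B[:,0] = (+0.82592,-0.18364,+0.53305); r₂ = λ·B[:,1] = (-0.05348,+0.91569,+0.39832)
r₃ = r₁×r₂ = (-0.56125,-0.35749,+0.74646); SVD([r₁ r₂ r₃]) → R = UVᵀ:
  R  [+0.82592 -0.05348 -0.56125]
  R  [-0.18364 +0.91569 -0.35749]
  R  [+0.53305 +0.39832 +0.74646]
t = (+0.13751, -0.08623, +0.54241) m
tr R = 2.488059; θ = arccos((tr R − 1)/2) = 0.731715 rad = 41.924°
axis k = ((R−Rᵀ)₃₂, (R−Rᵀ)₁₃, (R−Rᵀ)₂₁) / (2 sinθ) = (+0.565599, -0.818908, -0.097398)
rvec = θ·k = (+0.413857, -0.599208, -0.071268)

rvec=(0.4139, -0.5992, -0.0713) tvec=(0.1375, -0.0862, 0.5424)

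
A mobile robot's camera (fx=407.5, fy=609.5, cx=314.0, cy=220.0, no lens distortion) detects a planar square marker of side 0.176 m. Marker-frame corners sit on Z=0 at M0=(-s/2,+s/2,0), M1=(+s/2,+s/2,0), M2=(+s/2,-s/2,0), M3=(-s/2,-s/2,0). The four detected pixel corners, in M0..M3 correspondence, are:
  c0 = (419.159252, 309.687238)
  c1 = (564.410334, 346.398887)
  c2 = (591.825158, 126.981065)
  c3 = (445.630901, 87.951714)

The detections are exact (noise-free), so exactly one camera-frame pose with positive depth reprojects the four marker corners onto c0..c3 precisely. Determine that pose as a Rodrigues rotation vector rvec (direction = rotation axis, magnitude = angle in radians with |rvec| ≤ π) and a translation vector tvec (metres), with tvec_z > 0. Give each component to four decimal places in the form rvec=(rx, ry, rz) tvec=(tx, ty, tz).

Intrinsics K: fx=407.5, fy=609.5, cx=314.0, cy=220.0
Marker side s = 0.176 m; corners in marker frame (Z=0):
  M0 = (-0.0880, +0.0880, 0)
  M1 = (+0.0880, +0.0880, 0)
  M2 = (+0.0880, -0.0880, 0)
  M3 = (-0.0880, -0.0880, 0)
Detected image corners:
  c0 = (419.159252, 309.687238) px
  c1 = (564.410334, 346.398887) px
  c2 = (591.825158, 126.981065) px
  c3 = (445.630901, 87.951714) px
Planar DLT: solve 8×8 A·h = b for H (H[2,2]=1):
  H  [+854.10331 -129.68401 +505.53325]
  H  [+226.41418 +1263.33783 +218.29072]
  H  [+0.05175 +0.04634 +1.00000]
B = K⁻¹H; ‖b₁‖=2.086777, ‖b₂‖=2.086777; λ = 2/(‖b₁‖+‖b₂‖) = 0.479208, sign → tz>0 ⇒ λ=+0.479208
r₁ = λ·B[:,0] = (+0.98529,+0.16906,+0.02480); r₂ = λ·B[:,1] = (-0.16962,+0.98526,+0.02221)
r₃ = r₁×r₂ = (-0.02068,-0.02609,+0.99945); SVD([r₁ r₂ r₃]) → R = UVᵀ:
  R  [+0.98529 -0.16962 -0.02068]
  R  [+0.16906 +0.98526 -0.02609]
  R  [+0.02480 +0.02221 +0.99945]
t = (+0.22524, -0.00134, +0.47921) m
tr R = 2.969999; θ = arccos((tr R − 1)/2) = 0.173426 rad = 9.937°
axis k = ((R−Rᵀ)₃₂, (R−Rᵀ)₁₃, (R−Rᵀ)₂₁) / (2 sinθ) = (+0.139937, -0.131763, +0.981354)
rvec = θ·k = (+0.024269, -0.022851, +0.170192)

rvec=(0.0243, -0.0229, 0.1702) tvec=(0.2252, -0.0013, 0.4792)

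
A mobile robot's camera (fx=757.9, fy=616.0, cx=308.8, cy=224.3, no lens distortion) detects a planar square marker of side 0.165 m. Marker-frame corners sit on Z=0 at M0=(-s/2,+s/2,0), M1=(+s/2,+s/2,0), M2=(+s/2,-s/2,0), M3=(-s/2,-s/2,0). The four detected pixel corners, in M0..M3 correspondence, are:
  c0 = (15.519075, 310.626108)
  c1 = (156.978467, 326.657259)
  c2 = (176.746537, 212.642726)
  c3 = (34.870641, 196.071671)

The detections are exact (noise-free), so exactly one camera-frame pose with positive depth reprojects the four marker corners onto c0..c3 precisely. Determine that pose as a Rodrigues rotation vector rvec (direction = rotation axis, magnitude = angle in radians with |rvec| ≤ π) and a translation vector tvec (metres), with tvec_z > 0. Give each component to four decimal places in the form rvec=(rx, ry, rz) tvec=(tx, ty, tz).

rvec=(0.0203, -0.0211, 0.1431) tvec=(-0.2466, 0.0533, 0.8791)

Intrinsics K: fx=757.9, fy=616.0, cx=308.8, cy=224.3
Marker side s = 0.165 m; corners in marker frame (Z=0):
  M0 = (-0.0825, +0.0825, 0)
  M1 = (+0.0825, +0.0825, 0)
  M2 = (+0.0825, -0.0825, 0)
  M3 = (-0.0825, -0.0825, 0)
Detected image corners:
  c0 = (15.519075, 310.626108) px
  c1 = (156.978467, 326.657259) px
  c2 = (176.746537, 212.642726) px
  c3 = (34.870641, 196.071671) px
Planar DLT: solve 8×8 A·h = b for H (H[2,2]=1):
  H  [+861.04657 -116.49672 +96.16097]
  H  [+105.48245 +698.21303 +261.61730]
  H  [+0.02559 +0.02135 +1.00000]
B = K⁻¹H; ‖b₁‖=1.137544, ‖b₂‖=1.137544; λ = 2/(‖b₁‖+‖b₂‖) = 0.879087, sign → tz>0 ⇒ λ=+0.879087
r₁ = λ·B[:,0] = (+0.98956,+0.14234,+0.02249); r₂ = λ·B[:,1] = (-0.14277,+0.98958,+0.01877)
r₃ = r₁×r₂ = (-0.01959,-0.02178,+0.99957); SVD([r₁ r₂ r₃]) → R = UVᵀ:
  R  [+0.98956 -0.14277 -0.01959]
  R  [+0.14234 +0.98958 -0.02178]
  R  [+0.02249 +0.01877 +0.99957]
t = (-0.24664, +0.05326, +0.87909) m
tr R = 2.978710; θ = arccos((tr R − 1)/2) = 0.146040 rad = 8.367°
axis k = ((R−Rᵀ)₃₂, (R−Rᵀ)₁₃, (R−Rᵀ)₂₁) / (2 sinθ) = (+0.139340, -0.144580, +0.979633)
rvec = θ·k = (+0.020349, -0.021114, +0.143065)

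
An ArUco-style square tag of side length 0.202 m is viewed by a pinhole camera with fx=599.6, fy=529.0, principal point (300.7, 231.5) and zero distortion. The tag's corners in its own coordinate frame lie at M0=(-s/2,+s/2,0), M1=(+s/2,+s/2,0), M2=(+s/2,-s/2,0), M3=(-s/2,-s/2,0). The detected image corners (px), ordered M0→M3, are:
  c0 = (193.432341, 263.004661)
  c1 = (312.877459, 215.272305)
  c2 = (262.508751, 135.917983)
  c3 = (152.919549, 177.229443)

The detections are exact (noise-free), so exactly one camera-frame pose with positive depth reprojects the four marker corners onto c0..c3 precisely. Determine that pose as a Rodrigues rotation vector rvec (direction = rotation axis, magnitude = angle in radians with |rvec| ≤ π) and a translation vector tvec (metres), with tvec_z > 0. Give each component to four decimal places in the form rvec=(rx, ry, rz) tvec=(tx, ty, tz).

Intrinsics K: fx=599.6, fy=529.0, cx=300.7, cy=231.5
Marker side s = 0.202 m; corners in marker frame (Z=0):
  M0 = (-0.1010, +0.1010, 0)
  M1 = (+0.1010, +0.1010, 0)
  M2 = (+0.1010, -0.1010, 0)
  M3 = (-0.1010, -0.1010, 0)
Detected image corners:
  c0 = (193.432341, 263.004661) px
  c1 = (312.877459, 215.272305) px
  c2 = (262.508751, 135.917983) px
  c3 = (152.919549, 177.229443) px
Planar DLT: solve 8×8 A·h = b for H (H[2,2]=1):
  H  [+595.20943 +115.39655 +230.07991]
  H  [-194.33855 +314.19208 +195.58053]
  H  [+0.12788 -0.47681 +1.00000]
B = K⁻¹H; ‖b₁‖=1.028475, ‖b₂‖=1.028475; λ = 2/(‖b₁‖+‖b₂‖) = 0.972313, sign → tz>0 ⇒ λ=+0.972313
r₁ = λ·B[:,0] = (+0.90284,-0.41161,+0.12434); r₂ = λ·B[:,1] = (+0.41963,+0.78037,-0.46361)
r₃ = r₁×r₂ = (+0.09380,+0.47074,+0.87727); SVD([r₁ r₂ r₃]) → R = UVᵀ:
  R  [+0.90284 +0.41963 +0.09380]
  R  [-0.41161 +0.78037 +0.47074]
  R  [+0.12434 -0.46361 +0.87727]
t = (-0.11452, -0.06602, +0.97231) m
tr R = 2.560486; θ = arccos((tr R − 1)/2) = 0.675742 rad = 38.717°
axis k = ((R−Rᵀ)₃₂, (R−Rᵀ)₁₃, (R−Rᵀ)₂₁) / (2 sinθ) = (-0.746904, -0.024416, -0.664483)
rvec = θ·k = (-0.504715, -0.016499, -0.449019)

rvec=(-0.5047, -0.0165, -0.4490) tvec=(-0.1145, -0.0660, 0.9723)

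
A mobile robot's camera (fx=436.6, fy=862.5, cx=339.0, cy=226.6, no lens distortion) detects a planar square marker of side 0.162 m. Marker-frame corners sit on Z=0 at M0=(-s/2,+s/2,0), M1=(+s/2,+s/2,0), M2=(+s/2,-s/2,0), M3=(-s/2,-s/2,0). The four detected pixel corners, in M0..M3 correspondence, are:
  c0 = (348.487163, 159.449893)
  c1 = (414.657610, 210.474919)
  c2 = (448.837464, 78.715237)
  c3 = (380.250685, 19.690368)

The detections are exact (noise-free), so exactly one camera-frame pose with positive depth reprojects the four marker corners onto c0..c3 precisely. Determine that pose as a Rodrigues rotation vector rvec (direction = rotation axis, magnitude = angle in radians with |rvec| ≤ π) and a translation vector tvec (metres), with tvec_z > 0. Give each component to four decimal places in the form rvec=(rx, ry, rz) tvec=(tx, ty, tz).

rvec=(0.3570, -0.1537, 0.3849) tvec=(0.1265, -0.1158, 0.9320)

Intrinsics K: fx=436.6, fy=862.5, cx=339.0, cy=226.6
Marker side s = 0.162 m; corners in marker frame (Z=0):
  M0 = (-0.0810, +0.0810, 0)
  M1 = (+0.0810, +0.0810, 0)
  M2 = (+0.0810, -0.0810, 0)
  M3 = (-0.0810, -0.0810, 0)
Detected image corners:
  c0 = (348.487163, 159.449893) px
  c1 = (414.657610, 210.474919) px
  c2 = (448.837464, 78.715237) px
  c3 = (380.250685, 19.690368) px
Planar DLT: solve 8×8 A·h = b for H (H[2,2]=1):
  H  [+506.73864 -71.00691 +398.23719]
  H  [+365.76652 +876.58483 +119.42459]
  H  [+0.22867 +0.33327 +1.00000]
B = K⁻¹H; ‖b₁‖=1.072971, ‖b₂‖=1.072971; λ = 2/(‖b₁‖+‖b₂‖) = 0.931992, sign → tz>0 ⇒ λ=+0.931992
r₁ = λ·B[:,0] = (+0.91624,+0.33925,+0.21312); r₂ = λ·B[:,1] = (-0.39274,+0.86561,+0.31060)
r₃ = r₁×r₂ = (-0.07910,-0.36829,+0.92634); SVD([r₁ r₂ r₃]) → R = UVᵀ:
  R  [+0.91624 -0.39274 -0.07910]
  R  [+0.33925 +0.86561 -0.36829]
  R  [+0.21312 +0.31060 +0.92634]
t = (+0.12645, -0.11581, +0.93199) m
tr R = 2.708188; θ = arccos((tr R − 1)/2) = 0.546990 rad = 31.340°
axis k = ((R−Rᵀ)₃₂, (R−Rᵀ)₁₃, (R−Rᵀ)₂₁) / (2 sinθ) = (+0.652630, -0.280916, +0.703676)
rvec = θ·k = (+0.356982, -0.153658, +0.384904)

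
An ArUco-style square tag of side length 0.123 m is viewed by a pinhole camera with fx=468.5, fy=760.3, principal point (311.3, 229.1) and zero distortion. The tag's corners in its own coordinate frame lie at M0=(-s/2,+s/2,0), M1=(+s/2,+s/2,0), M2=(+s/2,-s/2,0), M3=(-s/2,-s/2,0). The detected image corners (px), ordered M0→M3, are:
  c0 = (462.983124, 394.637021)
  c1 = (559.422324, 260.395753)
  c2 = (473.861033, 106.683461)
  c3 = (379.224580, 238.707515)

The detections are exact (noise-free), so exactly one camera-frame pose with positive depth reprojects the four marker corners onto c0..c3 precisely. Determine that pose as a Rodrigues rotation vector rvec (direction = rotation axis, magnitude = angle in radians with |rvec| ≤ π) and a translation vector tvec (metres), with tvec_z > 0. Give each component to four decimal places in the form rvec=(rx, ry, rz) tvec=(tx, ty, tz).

Intrinsics K: fx=468.5, fy=760.3, cx=311.3, cy=229.1
Marker side s = 0.123 m; corners in marker frame (Z=0):
  M0 = (-0.0615, +0.0615, 0)
  M1 = (+0.0615, +0.0615, 0)
  M2 = (+0.0615, -0.0615, 0)
  M3 = (-0.0615, -0.0615, 0)
Detected image corners:
  c0 = (462.983124, 394.637021) px
  c1 = (559.422324, 260.395753) px
  c2 = (473.861033, 106.683461) px
  c3 = (379.224580, 238.707515) px
Planar DLT: solve 8×8 A·h = b for H (H[2,2]=1):
  H  [+772.54343 +620.01017 +468.46785]
  H  [-1084.49699 +1222.29061 +249.44866]
  H  [-0.00879 -0.14562 +1.00000]
B = K⁻¹H; ‖b₁‖=2.183018, ‖b₂‖=2.183018; λ = 2/(‖b₁‖+‖b₂‖) = 0.458081, sign → tz>0 ⇒ λ=+0.458081
r₁ = λ·B[:,0] = (+0.75804,-0.65220,-0.00403); r₂ = λ·B[:,1] = (+0.65055,+0.75653,-0.06671)
r₃ = r₁×r₂ = (+0.04655,+0.04795,+0.99776); SVD([r₁ r₂ r₃]) → R = UVᵀ:
  R  [+0.75804 +0.65055 +0.04655]
  R  [-0.65220 +0.75653 +0.04795]
  R  [-0.00403 -0.06671 +0.99776]
t = (+0.15367, +0.01226, +0.45808) m
tr R = 2.512335; θ = arccos((tr R − 1)/2) = 0.713360 rad = 40.873°
axis k = ((R−Rᵀ)₃₂, (R−Rᵀ)₁₃, (R−Rᵀ)₂₁) / (2 sinθ) = (-0.087605, +0.038646, -0.995405)
rvec = θ·k = (-0.062494, +0.027569, -0.710082)

rvec=(-0.0625, 0.0276, -0.7101) tvec=(0.1537, 0.0123, 0.4581)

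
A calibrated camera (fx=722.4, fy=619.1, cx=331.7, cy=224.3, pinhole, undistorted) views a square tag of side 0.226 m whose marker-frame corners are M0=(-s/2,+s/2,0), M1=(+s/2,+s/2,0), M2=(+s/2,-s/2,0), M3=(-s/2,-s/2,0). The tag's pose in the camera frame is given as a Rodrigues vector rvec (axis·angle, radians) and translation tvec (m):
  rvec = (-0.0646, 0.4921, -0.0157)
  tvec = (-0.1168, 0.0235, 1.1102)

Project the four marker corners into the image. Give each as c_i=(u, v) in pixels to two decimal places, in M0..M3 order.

Intrinsics K: fx=722.4, fy=619.1, cx=331.7, cy=224.3
Marker side s = 0.226 m; corners in marker frame (Z=0):
  M0 = (-0.1130, +0.1130, 0)
  M1 = (+0.1130, +0.1130, 0)
  M2 = (+0.1130, -0.1130, 0)
  M3 = (-0.1130, -0.1130, 0)
rvec = (-0.0646, 0.4921, -0.0157), |rvec| = θ = 0.49657 rad = 28.451°
Rodrigues: sinθ=0.47641, 1−cosθ=0.12078; R = I + sinθ·[k]× + (1−cosθ)·[k]×²:
    [+0.88127 -0.00051 +0.47262]
    [-0.03063 +0.99784 +0.05819]
    [-0.47163 -0.06576 +0.87934]
t = (-0.1168, 0.0235, 1.1102) m
M0: Pc = R·M0+t = (-0.21644, +0.13972, +1.15606); u = 722.4·(-0.21644)/1.15606 + 331.7 = 196.4508, v = 619.1·(+0.13972)/1.15606 + 224.3 = 299.1219
M1: Pc = R·M1+t = (-0.01727, +0.13279, +1.04948); u = 722.4·(-0.01727)/1.04948 + 331.7 = 319.8093, v = 619.1·(+0.13279)/1.04948 + 224.3 = 302.6369
M2: Pc = R·M2+t = (-0.01716, -0.09272, +1.06434); u = 722.4·(-0.01716)/1.06434 + 331.7 = 320.0533, v = 619.1·(-0.09272)/1.06434 + 224.3 = 170.3687
M3: Pc = R·M3+t = (-0.21633, -0.08579, +1.17092); u = 722.4·(-0.21633)/1.17092 + 331.7 = 198.2383, v = 619.1·(-0.08579)/1.17092 + 224.3 = 178.9385

c0=(196.45, 299.12) c1=(319.81, 302.64) c2=(320.05, 170.37) c3=(198.24, 178.94)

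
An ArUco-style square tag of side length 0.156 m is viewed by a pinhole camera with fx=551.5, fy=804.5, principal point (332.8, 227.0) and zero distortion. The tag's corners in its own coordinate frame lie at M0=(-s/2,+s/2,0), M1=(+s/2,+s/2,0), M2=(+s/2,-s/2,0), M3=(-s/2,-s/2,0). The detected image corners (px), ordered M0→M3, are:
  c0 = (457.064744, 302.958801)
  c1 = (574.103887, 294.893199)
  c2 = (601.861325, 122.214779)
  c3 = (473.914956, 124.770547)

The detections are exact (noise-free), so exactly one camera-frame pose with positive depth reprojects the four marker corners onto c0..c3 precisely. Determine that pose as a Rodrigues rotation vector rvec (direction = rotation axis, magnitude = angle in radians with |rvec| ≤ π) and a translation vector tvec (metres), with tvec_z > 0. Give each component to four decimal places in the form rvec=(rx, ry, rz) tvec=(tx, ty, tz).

rvec=(0.4167, -0.1501, -0.0007) tvec=(0.2328, -0.0096, 0.6601)

Intrinsics K: fx=551.5, fy=804.5, cx=332.8, cy=227.0
Marker side s = 0.156 m; corners in marker frame (Z=0):
  M0 = (-0.0780, +0.0780, 0)
  M1 = (+0.0780, +0.0780, 0)
  M2 = (+0.0780, -0.0780, 0)
  M3 = (-0.0780, -0.0780, 0)
Detected image corners:
  c0 = (457.064744, 302.958801) px
  c1 = (574.103887, 294.893199) px
  c2 = (601.861325, 122.214779) px
  c3 = (473.914956, 124.770547) px
Planar DLT: solve 8×8 A·h = b for H (H[2,2]=1):
  H  [+899.33022 +178.16779 +527.25502]
  H  [+11.54327 +1253.28053 +215.34297]
  H  [+0.21982 +0.61082 +1.00000]
B = K⁻¹H; ‖b₁‖=1.514843, ‖b₂‖=1.514843; λ = 2/(‖b₁‖+‖b₂‖) = 0.660135, sign → tz>0 ⇒ λ=+0.660135
r₁ = λ·B[:,0] = (+0.98891,-0.03147,+0.14511); r₂ = λ·B[:,1] = (-0.03006,+0.91461,+0.40322)
r₃ = r₁×r₂ = (-0.14541,-0.40311,+0.90352); SVD([r₁ r₂ r₃]) → R = UVᵀ:
  R  [+0.98891 -0.03006 -0.14541]
  R  [-0.03147 +0.91461 -0.40311]
  R  [+0.14511 +0.40322 +0.90352]
t = (+0.23276, -0.00957, +0.66013) m
tr R = 2.807047; θ = arccos((tr R − 1)/2) = 0.442875 rad = 25.375°
axis k = ((R−Rᵀ)₃₂, (R−Rᵀ)₁₃, (R−Rᵀ)₂₁) / (2 sinθ) = (+0.940798, -0.338963, -0.001649)
rvec = θ·k = (+0.416656, -0.150118, -0.000730)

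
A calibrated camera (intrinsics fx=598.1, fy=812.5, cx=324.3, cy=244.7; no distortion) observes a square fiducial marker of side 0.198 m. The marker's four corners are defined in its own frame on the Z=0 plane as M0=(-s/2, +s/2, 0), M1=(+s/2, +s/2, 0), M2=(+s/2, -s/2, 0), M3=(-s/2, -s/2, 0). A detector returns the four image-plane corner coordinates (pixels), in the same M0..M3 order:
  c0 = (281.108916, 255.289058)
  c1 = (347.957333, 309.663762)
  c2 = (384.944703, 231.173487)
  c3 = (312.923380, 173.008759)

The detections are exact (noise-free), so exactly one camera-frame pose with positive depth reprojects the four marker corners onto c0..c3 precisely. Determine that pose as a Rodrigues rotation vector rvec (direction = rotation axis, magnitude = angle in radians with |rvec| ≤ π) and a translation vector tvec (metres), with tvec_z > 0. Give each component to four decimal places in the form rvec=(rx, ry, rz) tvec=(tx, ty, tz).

rvec=(0.5471, 0.1790, 0.5156) tvec=(0.0165, -0.0018, 1.4665)

Intrinsics K: fx=598.1, fy=812.5, cx=324.3, cy=244.7
Marker side s = 0.198 m; corners in marker frame (Z=0):
  M0 = (-0.0990, +0.0990, 0)
  M1 = (+0.0990, +0.0990, 0)
  M2 = (+0.0990, -0.0990, 0)
  M3 = (-0.0990, -0.0990, 0)
Detected image corners:
  c0 = (281.108916, 255.289058) px
  c1 = (347.957333, 309.663762) px
  c2 = (384.944703, 231.173487) px
  c3 = (312.923380, 173.008759) px
Planar DLT: solve 8×8 A·h = b for H (H[2,2]=1):
  H  [+343.98430 -51.98138 +331.04422]
  H  [+279.29829 +494.91501 +243.69172]
  H  [-0.01876 +0.36697 +1.00000]
B = K⁻¹H; ‖b₁‖=0.681914, ‖b₂‖=0.681914; λ = 2/(‖b₁‖+‖b₂‖) = 1.466460, sign → tz>0 ⇒ λ=+1.466460
r₁ = λ·B[:,0] = (+0.85832,+0.51238,-0.02751); r₂ = λ·B[:,1] = (-0.41924,+0.73119,+0.53815)
r₃ = r₁×r₂ = (+0.29585,-0.45037,+0.84240); SVD([r₁ r₂ r₃]) → R = UVᵀ:
  R  [+0.85832 -0.41924 +0.29585]
  R  [+0.51238 +0.73119 -0.45037]
  R  [-0.02751 +0.53815 +0.84240]
t = (+0.01654, -0.00182, +1.46646) m
tr R = 2.431905; θ = arccos((tr R − 1)/2) = 0.772809 rad = 44.279°
axis k = ((R−Rᵀ)₃₂, (R−Rᵀ)₁₃, (R−Rᵀ)₂₁) / (2 sinθ) = (+0.707955, +0.231580, +0.667211)
rvec = θ·k = (+0.547114, +0.178967, +0.515627)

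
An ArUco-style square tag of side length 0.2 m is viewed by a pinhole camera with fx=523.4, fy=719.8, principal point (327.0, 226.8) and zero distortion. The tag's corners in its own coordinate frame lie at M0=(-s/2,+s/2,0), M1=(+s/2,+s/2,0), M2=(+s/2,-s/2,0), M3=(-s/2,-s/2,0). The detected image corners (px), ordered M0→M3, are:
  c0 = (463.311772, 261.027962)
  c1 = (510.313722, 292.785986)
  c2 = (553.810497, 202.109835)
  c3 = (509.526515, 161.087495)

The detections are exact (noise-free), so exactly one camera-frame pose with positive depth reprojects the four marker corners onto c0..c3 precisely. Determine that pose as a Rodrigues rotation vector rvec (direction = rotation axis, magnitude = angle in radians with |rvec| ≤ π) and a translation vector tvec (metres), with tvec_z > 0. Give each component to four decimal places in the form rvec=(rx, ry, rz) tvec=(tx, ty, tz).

Intrinsics K: fx=523.4, fy=719.8, cx=327.0, cy=226.8
Marker side s = 0.2 m; corners in marker frame (Z=0):
  M0 = (-0.1000, +0.1000, 0)
  M1 = (+0.1000, +0.1000, 0)
  M2 = (+0.1000, -0.1000, 0)
  M3 = (-0.1000, -0.1000, 0)
Detected image corners:
  c0 = (463.311772, 261.027962) px
  c1 = (510.313722, 292.785986) px
  c2 = (553.810497, 202.109835) px
  c3 = (509.526515, 161.087495) px
Planar DLT: solve 8×8 A·h = b for H (H[2,2]=1):
  H  [+450.36984 -157.36881 +509.94243]
  H  [+281.61892 +505.52009 +230.66962]
  H  [+0.43607 +0.13081 +1.00000]
B = K⁻¹H; ‖b₁‖=0.774838, ‖b₂‖=0.774838; λ = 2/(‖b₁‖+‖b₂‖) = 1.290592, sign → tz>0 ⇒ λ=+1.290592
r₁ = λ·B[:,0] = (+0.75890,+0.32761,+0.56279); r₂ = λ·B[:,1] = (-0.49351,+0.85320,+0.16882)
r₃ = r₁×r₂ = (-0.42487,-0.40586,+0.80917); SVD([r₁ r₂ r₃]) → R = UVᵀ:
  R  [+0.75890 -0.49351 -0.42487]
  R  [+0.32761 +0.85320 -0.40586]
  R  [+0.56279 +0.16882 +0.80917]
t = (+0.45110, +0.00694, +1.29059) m
tr R = 2.421277; θ = arccos((tr R − 1)/2) = 0.780391 rad = 44.713°
axis k = ((R−Rᵀ)₃₂, (R−Rᵀ)₁₃, (R−Rᵀ)₂₁) / (2 sinθ) = (+0.408415, -0.701903, +0.583550)
rvec = θ·k = (+0.318723, -0.547759, +0.455397)

rvec=(0.3187, -0.5478, 0.4554) tvec=(0.4511, 0.0069, 1.2906)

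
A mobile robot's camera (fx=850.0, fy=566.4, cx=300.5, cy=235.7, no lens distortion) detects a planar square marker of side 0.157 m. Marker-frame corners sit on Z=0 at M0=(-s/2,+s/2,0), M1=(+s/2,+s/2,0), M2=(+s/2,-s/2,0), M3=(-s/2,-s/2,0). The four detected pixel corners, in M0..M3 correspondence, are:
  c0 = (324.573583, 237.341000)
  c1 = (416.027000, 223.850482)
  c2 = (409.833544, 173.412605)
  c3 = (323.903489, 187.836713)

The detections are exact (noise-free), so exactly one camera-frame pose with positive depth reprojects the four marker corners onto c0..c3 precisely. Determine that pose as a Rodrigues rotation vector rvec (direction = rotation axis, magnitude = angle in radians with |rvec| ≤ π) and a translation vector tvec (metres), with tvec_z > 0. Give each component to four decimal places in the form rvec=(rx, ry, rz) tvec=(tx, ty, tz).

Intrinsics K: fx=850.0, fy=566.4, cx=300.5, cy=235.7
Marker side s = 0.157 m; corners in marker frame (Z=0):
  M0 = (-0.0785, +0.0785, 0)
  M1 = (+0.0785, +0.0785, 0)
  M2 = (+0.0785, -0.0785, 0)
  M3 = (-0.0785, -0.0785, 0)
Detected image corners:
  c0 = (324.573583, 237.341000) px
  c1 = (416.027000, 223.850482) px
  c2 = (409.833544, 173.412605) px
  c3 = (323.903489, 187.836713) px
Planar DLT: solve 8×8 A·h = b for H (H[2,2]=1):
  H  [+480.58911 -121.41679 +367.74078]
  H  [-135.73228 +238.48490 +204.97399]
  H  [-0.22733 -0.38787 +1.00000]
B = K⁻¹H; ‖b₁‖=0.699808, ‖b₂‖=0.699808; λ = 2/(‖b₁‖+‖b₂‖) = 1.428963, sign → tz>0 ⇒ λ=+1.428963
r₁ = λ·B[:,0] = (+0.92278,-0.20726,-0.32485); r₂ = λ·B[:,1] = (-0.00818,+0.83231,-0.55425)
r₃ = r₁×r₂ = (+0.38525,+0.51410,+0.76635); SVD([r₁ r₂ r₃]) → R = UVᵀ:
  R  [+0.92278 -0.00818 +0.38525]
  R  [-0.20726 +0.83231 +0.51410]
  R  [-0.32485 -0.55425 +0.76635]
t = (+0.11304, -0.07752, +1.42896) m
tr R = 2.521436; θ = arccos((tr R − 1)/2) = 0.706378 rad = 40.472°
axis k = ((R−Rᵀ)₃₂, (R−Rᵀ)₁₃, (R−Rᵀ)₂₁) / (2 sinθ) = (-0.822967, +0.546998, -0.153355)
rvec = θ·k = (-0.581326, +0.386388, -0.108327)

rvec=(-0.5813, 0.3864, -0.1083) tvec=(0.1130, -0.0775, 1.4290)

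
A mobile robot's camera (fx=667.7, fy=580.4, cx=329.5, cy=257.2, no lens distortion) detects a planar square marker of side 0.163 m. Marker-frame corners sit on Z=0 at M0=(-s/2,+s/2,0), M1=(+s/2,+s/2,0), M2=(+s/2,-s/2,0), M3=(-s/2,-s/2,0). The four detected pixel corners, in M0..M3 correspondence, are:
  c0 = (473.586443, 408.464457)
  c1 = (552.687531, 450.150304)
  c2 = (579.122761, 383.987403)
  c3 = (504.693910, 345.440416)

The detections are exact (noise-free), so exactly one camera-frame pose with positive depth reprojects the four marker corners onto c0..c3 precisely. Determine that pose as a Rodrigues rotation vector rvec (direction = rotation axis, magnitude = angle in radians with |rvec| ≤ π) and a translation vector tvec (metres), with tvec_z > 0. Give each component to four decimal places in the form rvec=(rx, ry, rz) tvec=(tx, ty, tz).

Intrinsics K: fx=667.7, fy=580.4, cx=329.5, cy=257.2
Marker side s = 0.163 m; corners in marker frame (Z=0):
  M0 = (-0.0815, +0.0815, 0)
  M1 = (+0.0815, +0.0815, 0)
  M2 = (+0.0815, -0.0815, 0)
  M3 = (-0.0815, -0.0815, 0)
Detected image corners:
  c0 = (473.586443, 408.464457) px
  c1 = (552.687531, 450.150304) px
  c2 = (579.122761, 383.987403) px
  c3 = (504.693910, 345.440416) px
Planar DLT: solve 8×8 A·h = b for H (H[2,2]=1):
  H  [+442.15471 -384.17139 +527.81602]
  H  [+224.47839 +240.00022 +395.88698]
  H  [-0.05372 -0.39353 +1.00000]
B = K⁻¹H; ‖b₁‖=0.803604, ‖b₂‖=0.803603; λ = 2/(‖b₁‖+‖b₂‖) = 1.244395, sign → tz>0 ⇒ λ=+1.244395
r₁ = λ·B[:,0] = (+0.85703,+0.51091,-0.06684); r₂ = λ·B[:,1] = (-0.47432,+0.73158,-0.48971)
r₃ = r₁×r₂ = (-0.20130,+0.45140,+0.86932); SVD([r₁ r₂ r₃]) → R = UVᵀ:
  R  [+0.85703 -0.47432 -0.20130]
  R  [+0.51091 +0.73158 +0.45140]
  R  [-0.06684 -0.48971 +0.86932]
t = (+0.36960, +0.29735, +1.24439) m
tr R = 2.457930; θ = arccos((tr R − 1)/2) = 0.753988 rad = 43.200°
axis k = ((R−Rᵀ)₃₂, (R−Rᵀ)₁₃, (R−Rᵀ)₂₁) / (2 sinθ) = (-0.687393, -0.098205, +0.719615)
rvec = θ·k = (-0.518286, -0.074045, +0.542581)

rvec=(-0.5183, -0.0740, 0.5426) tvec=(0.3696, 0.2973, 1.2444)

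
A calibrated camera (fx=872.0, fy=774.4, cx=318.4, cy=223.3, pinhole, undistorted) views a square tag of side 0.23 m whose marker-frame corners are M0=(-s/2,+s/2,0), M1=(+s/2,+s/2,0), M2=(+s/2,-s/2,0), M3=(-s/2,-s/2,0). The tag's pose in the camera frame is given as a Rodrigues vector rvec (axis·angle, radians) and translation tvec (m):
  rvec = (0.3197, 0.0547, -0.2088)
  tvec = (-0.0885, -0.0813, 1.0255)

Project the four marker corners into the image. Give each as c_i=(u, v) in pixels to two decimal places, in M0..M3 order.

Intrinsics K: fx=872.0, fy=774.4, cx=318.4, cy=223.3
Marker side s = 0.23 m; corners in marker frame (Z=0):
  M0 = (-0.1150, +0.1150, 0)
  M1 = (+0.1150, +0.1150, 0)
  M2 = (+0.1150, -0.1150, 0)
  M3 = (-0.1150, -0.1150, 0)
rvec = (0.3197, 0.0547, -0.2088), |rvec| = θ = 0.38574 rad = 22.101°
Rodrigues: sinθ=0.37625, 1−cosθ=0.07348; R = I + sinθ·[k]× + (1−cosθ)·[k]×²:
    [+0.97699 +0.21230 +0.02039]
    [-0.19502 +0.92800 -0.31747]
    [-0.08632 +0.30619 +0.94805]
t = (-0.0885, -0.0813, 1.0255) m
M0: Pc = R·M0+t = (-0.17644, +0.04785, +1.07064); u = 872.0·(-0.17644)/1.07064 + 318.4 = 174.6953, v = 774.4·(+0.04785)/1.07064 + 223.3 = 257.9084
M1: Pc = R·M1+t = (+0.04827, +0.00299, +1.05079); u = 872.0·(+0.04827)/1.05079 + 318.4 = 358.4556, v = 774.4·(+0.00299)/1.05079 + 223.3 = 225.5049
M2: Pc = R·M2+t = (-0.00056, -0.21045, +0.98036); u = 872.0·(-0.00056)/0.98036 + 318.4 = 317.9020, v = 774.4·(-0.21045)/0.98036 + 223.3 = 57.0649
M3: Pc = R·M3+t = (-0.22527, -0.16559, +1.00021); u = 872.0·(-0.22527)/1.00021 + 318.4 = 122.0083, v = 774.4·(-0.16559)/1.00021 + 223.3 = 95.0932

c0=(174.70, 257.91) c1=(358.46, 225.50) c2=(317.90, 57.06) c3=(122.01, 95.09)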